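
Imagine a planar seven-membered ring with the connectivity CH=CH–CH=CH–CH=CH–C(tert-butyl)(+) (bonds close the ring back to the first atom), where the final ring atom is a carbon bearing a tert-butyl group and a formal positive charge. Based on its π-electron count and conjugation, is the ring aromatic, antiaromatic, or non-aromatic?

All ring atoms are sp² and supply a p orbital to the ring (each doubly-bonded ring atom is sp² with one p-orbital electron; the carbocation has an empty p orbital); the conjugation is uninterrupted.
Adding the contributions, 3 × 2 = 6 from the double-bond units + 0 from the C(tert-butyl)(+) atom = 6.
6 = 4(1) + 2, which satisfies Hückel's 4n+2 rule.

Aromatic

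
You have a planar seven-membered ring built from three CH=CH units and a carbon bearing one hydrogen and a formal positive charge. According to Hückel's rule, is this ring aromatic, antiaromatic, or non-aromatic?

Aromatic

The p orbitals form a continuous loop: the double-bond atoms are sp², each contributing one p electron; the carbocation has an empty p orbital. The ring is fully conjugated.
Adding the contributions, 3 × 2 = 6 from the double-bond units + 0 from the CH(+) atom = 6.
6 = 4(1) + 2, which satisfies Hückel's 4n+2 rule.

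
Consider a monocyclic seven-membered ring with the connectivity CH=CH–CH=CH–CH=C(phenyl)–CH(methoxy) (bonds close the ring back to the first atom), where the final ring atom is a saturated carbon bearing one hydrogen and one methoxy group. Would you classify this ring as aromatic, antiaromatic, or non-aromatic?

Non-aromatic

At the CH(methoxy) position, that saturated carbon is sp³ and has no p orbital in the ring π system; the ring's p-orbital overlap is broken there.
Hückel's rule only applies to fully conjugated rings, so this one is simply non-aromatic.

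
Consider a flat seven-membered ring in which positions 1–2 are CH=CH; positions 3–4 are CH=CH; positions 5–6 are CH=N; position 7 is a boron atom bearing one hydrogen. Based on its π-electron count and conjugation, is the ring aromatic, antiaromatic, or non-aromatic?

Every ring atom contributes a p orbital perpendicular to the ring (each doubly-bonded ring atom is sp² with one p-orbital electron; each sp² =N– keeps its lone pair in-plane and puts one electron into the π system; the boron has an empty p orbital), so the π system is cyclic and fully conjugated.
Adding the contributions, 3 × 2 = 6 from the double-bond units + 0 from the BH atom = 6.
Since 6 = 4·1 + 2, the ring meets the 4n+2 criterion.

Aromatic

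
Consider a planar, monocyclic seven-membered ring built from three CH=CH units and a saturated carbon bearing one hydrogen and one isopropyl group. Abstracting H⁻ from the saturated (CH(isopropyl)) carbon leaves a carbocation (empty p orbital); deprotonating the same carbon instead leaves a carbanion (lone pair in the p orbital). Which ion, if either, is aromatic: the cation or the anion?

Both ions have a continuous loop of p orbitals — each ring atom is sp².
Cation: 3 × 2 + 0 = 6 π electrons → 4(1)+2, aromatic.
Anion: 3 × 2 + 2 = 8 π electrons → 4(2), antiaromatic.

The cation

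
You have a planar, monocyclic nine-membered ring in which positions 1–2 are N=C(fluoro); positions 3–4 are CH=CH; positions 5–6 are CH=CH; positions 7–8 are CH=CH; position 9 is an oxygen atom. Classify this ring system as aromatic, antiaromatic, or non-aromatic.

Every ring atom contributes a p orbital perpendicular to the ring (every atom in a ring double bond is sp² and brings one electron to the p orbital; each =N– nitrogen is pyridine-type (lone pair in the sp² plane, one electron in the p orbital); the oxygen donates one lone pair from its p orbital), so the π system is cyclic and fully conjugated.
Adding the contributions, 4 × 2 = 8 from the double-bond units + 2 from the O atom = 10.
10 = 4(2) + 2, which satisfies Hückel's 4n+2 rule.

Aromatic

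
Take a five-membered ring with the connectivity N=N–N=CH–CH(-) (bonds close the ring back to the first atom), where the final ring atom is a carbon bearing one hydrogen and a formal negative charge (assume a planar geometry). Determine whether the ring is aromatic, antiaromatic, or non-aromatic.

The p orbitals form a continuous loop: the double-bond atoms are sp², each contributing one p electron; each sp² =N– keeps its lone pair in-plane and puts one electron into the π system; the carbanion's lone pair occupies the p orbital. The ring is fully conjugated.
Tallying contributions gives 2 × 2 = 4 from the double-bond units + 2 from the CH(-) atom = 6.
That gives a 4n+2 count (6, n = 1).

Aromatic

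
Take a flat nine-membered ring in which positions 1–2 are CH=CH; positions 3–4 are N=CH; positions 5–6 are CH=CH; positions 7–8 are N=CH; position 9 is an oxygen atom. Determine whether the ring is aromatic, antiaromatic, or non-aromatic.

All ring atoms are sp² and supply a p orbital to the ring (every atom in a ring double bond is sp² and brings one electron to the p orbital; the doubly-bonded nitrogens are pyridine-type — their lone pairs lie in the ring plane, leaving one electron in the p orbital; the oxygen donates one lone pair from its p orbital); the conjugation is uninterrupted.
Counting π electrons: 4 × 2 = 8 from the double-bond units + 2 from the O atom = 10.
With 10 π electrons (n = 2), the Hückel 4n+2 condition holds.

Aromatic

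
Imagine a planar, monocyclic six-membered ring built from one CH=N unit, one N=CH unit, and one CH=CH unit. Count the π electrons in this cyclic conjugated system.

The p orbitals form a continuous loop: every atom in a ring double bond is sp² and brings one electron to the p orbital; each =N– nitrogen is pyridine-type (lone pair in the sp² plane, one electron in the p orbital). The ring is fully conjugated.
Tallying contributions gives 3 × 2 = 6 from the 3 double-bond units.

6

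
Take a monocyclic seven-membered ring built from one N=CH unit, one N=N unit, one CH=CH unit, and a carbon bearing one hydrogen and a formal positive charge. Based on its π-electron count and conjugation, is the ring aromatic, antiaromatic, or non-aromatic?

The p orbitals form a continuous loop: every atom in a ring double bond is sp² and brings one electron to the p orbital; each =N– nitrogen is pyridine-type (lone pair in the sp² plane, one electron in the p orbital); the carbocation has an empty p orbital. The ring is fully conjugated.
Adding the contributions, 3 × 2 = 6 from the double-bond units + 0 from the CH(+) atom = 6.
6 = 4(1) + 2, which satisfies Hückel's 4n+2 rule.

Aromatic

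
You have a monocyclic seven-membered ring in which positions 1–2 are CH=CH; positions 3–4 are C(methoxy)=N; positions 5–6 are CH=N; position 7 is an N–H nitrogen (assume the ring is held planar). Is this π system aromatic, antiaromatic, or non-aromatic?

Antiaromatic

Every ring atom contributes a p orbital perpendicular to the ring (every atom in a ring double bond is sp² and brings one electron to the p orbital; each sp² =N– keeps its lone pair in-plane and puts one electron into the π system; the pyrrole-type nitrogen donates its lone pair from the p orbital), so the π system is cyclic and fully conjugated.
Tallying contributions gives 3 × 2 = 6 from the double-bond units + 2 from the NH atom = 8.
8 = 4(2); a planar, fully conjugated 4n system is antiaromatic.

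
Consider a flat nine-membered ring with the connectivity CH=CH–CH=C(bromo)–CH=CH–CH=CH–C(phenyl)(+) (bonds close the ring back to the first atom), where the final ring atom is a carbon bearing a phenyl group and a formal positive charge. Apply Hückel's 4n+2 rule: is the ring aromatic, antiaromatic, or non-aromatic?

Check conjugation: each doubly-bonded ring atom is sp² with one p-orbital electron; the carbocation has an empty p orbital — every position has a p orbital, so the cyclic π system is continuous.
Counting π electrons: 4 × 2 = 8 from the double-bond units + 0 from the C(phenyl)(+) atom = 8.
With 8 = 4·2 π electrons, Hückel's rule classifies the planar ring as antiaromatic.

Antiaromatic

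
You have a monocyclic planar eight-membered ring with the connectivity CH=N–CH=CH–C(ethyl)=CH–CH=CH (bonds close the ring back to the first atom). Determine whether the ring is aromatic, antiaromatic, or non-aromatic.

Antiaromatic

Check conjugation: the double-bond atoms are sp², each contributing one p electron; the doubly-bonded nitrogens are pyridine-type — their lone pairs lie in the ring plane, leaving one electron in the p orbital — every position has a p orbital, so the cyclic π system is continuous.
π-electron count: 4 × 2 = 8 from the 4 double-bond units.
With 8 = 4·2 π electrons, Hückel's rule classifies the planar ring as antiaromatic.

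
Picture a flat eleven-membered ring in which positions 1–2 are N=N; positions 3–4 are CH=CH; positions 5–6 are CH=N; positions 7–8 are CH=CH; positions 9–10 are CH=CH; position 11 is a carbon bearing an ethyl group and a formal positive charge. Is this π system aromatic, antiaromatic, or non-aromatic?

Aromatic

All ring atoms are sp² and supply a p orbital to the ring (every atom in a ring double bond is sp² and brings one electron to the p orbital; the doubly-bonded nitrogens are pyridine-type — their lone pairs lie in the ring plane, leaving one electron in the p orbital; the carbocation has an empty p orbital); the conjugation is uninterrupted.
Tallying contributions gives 5 × 2 = 10 from the double-bond units + 0 from the C(ethyl)(+) atom = 10.
Since 10 = 4·2 + 2, the ring meets the 4n+2 criterion.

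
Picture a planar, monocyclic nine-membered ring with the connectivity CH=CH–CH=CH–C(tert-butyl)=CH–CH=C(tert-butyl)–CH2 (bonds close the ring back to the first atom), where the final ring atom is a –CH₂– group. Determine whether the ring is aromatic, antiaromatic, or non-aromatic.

Non-aromatic

At the CH2 position, the tetrahedral CH₂ carbon is sp³ and has no p orbital in the ring π system; the ring's p-orbital overlap is broken there.
Hückel's rule only applies to fully conjugated rings, so this one is simply non-aromatic.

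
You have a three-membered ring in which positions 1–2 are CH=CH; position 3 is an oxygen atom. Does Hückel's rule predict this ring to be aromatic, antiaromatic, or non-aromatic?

The p orbitals form a continuous loop: each doubly-bonded ring atom is sp² with one p-orbital electron; the oxygen donates one lone pair from its p orbital. The ring is fully conjugated.
Adding the contributions, 1 × 2 = 2 from the double-bond unit + 2 from the O atom = 4.
A 4n π count (4, n = 1) in a planar conjugated ring means antiaromatic.

Antiaromatic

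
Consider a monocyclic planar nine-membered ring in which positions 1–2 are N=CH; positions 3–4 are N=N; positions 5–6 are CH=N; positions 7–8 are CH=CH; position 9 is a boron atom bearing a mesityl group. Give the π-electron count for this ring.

8

Check conjugation: each doubly-bonded ring atom is sp² with one p-orbital electron; each sp² =N– keeps its lone pair in-plane and puts one electron into the π system; the boron has an empty p orbital — every position has a p orbital, so the cyclic π system is continuous.
Counting π electrons: 4 × 2 = 8 from the double-bond units + 0 from the B(mesityl) atom = 8.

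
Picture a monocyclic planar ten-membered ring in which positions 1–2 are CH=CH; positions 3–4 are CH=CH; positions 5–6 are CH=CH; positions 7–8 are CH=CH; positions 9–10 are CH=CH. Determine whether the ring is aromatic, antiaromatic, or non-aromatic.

Check conjugation: the double-bond atoms are sp², each contributing one p electron — every position has a p orbital, so the cyclic π system is continuous.
π-electron count: 5 × 2 = 10 from the 5 double-bond units.
Since 10 = 4·2 + 2, the ring meets the 4n+2 criterion.

Aromatic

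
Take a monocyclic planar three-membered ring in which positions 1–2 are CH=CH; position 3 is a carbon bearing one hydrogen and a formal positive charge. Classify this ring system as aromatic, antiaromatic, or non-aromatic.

Aromatic

Every ring atom contributes a p orbital perpendicular to the ring (the double-bond atoms are sp², each contributing one p electron; the carbocation has an empty p orbital), so the π system is cyclic and fully conjugated.
Counting π electrons: 1 × 2 = 2 from the double-bond unit + 0 from the CH(+) atom = 2.
2 = 4(0) + 2, which satisfies Hückel's 4n+2 rule.
This is the cyclopropenyl cation.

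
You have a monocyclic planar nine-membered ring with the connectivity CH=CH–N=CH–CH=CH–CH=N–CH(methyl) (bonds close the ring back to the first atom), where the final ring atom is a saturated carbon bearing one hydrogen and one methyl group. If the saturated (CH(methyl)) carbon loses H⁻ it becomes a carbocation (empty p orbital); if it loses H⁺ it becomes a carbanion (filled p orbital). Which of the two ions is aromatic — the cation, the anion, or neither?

The anion

Once that carbon is sp², every ring atom has a p orbital and both ions are fully conjugated.
Cation: 4 × 2 + 0 = 8 π electrons → 4(2), antiaromatic.
Anion: 4 × 2 + 2 = 10 π electrons → 4(2)+2, aromatic.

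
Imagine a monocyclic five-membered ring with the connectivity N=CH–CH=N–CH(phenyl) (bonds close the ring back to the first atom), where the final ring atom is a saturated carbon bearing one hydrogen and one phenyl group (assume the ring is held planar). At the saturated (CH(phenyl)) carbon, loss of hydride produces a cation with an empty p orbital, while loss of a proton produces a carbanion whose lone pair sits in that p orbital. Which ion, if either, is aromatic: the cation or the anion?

In either ion the ring is fully conjugated: every atom, including the new sp² carbon, supplies a p orbital.
Cation: 2 × 2 + 0 = 4 π electrons → 4(1), antiaromatic.
Anion: 2 × 2 + 2 = 6 π electrons → 4(1)+2, aromatic.

The anion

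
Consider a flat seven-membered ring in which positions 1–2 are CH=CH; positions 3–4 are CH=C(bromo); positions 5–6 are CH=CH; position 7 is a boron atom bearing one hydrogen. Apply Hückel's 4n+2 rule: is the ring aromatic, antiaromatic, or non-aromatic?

Aromatic

Every ring atom contributes a p orbital perpendicular to the ring (each doubly-bonded ring atom is sp² with one p-orbital electron; the boron has an empty p orbital), so the π system is cyclic and fully conjugated.
Adding the contributions, 3 × 2 = 6 from the double-bond units + 0 from the BH atom = 6.
Since 6 = 4·1 + 2, the ring meets the 4n+2 criterion.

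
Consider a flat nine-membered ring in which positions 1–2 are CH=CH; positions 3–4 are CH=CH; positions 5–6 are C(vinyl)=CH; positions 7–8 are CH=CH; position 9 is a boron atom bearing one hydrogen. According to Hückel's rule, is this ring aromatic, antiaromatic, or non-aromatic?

The p orbitals form a continuous loop: each doubly-bonded ring atom is sp² with one p-orbital electron; the boron has an empty p orbital. The ring is fully conjugated.
Tallying contributions gives 4 × 2 = 8 from the double-bond units + 0 from the BH atom = 8.
With 8 = 4·2 π electrons, Hückel's rule classifies the planar ring as antiaromatic.

Antiaromatic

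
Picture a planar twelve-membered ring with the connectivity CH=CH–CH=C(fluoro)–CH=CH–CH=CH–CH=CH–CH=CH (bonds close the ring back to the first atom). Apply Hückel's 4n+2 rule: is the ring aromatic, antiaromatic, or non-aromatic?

Antiaromatic

Check conjugation: the double-bond atoms are sp², each contributing one p electron — every position has a p orbital, so the cyclic π system is continuous.
Adding the contributions, 6 × 2 = 12 from the 6 double-bond units.
12 is a 4n count (n = 3), so the planar conjugated ring is antiaromatic.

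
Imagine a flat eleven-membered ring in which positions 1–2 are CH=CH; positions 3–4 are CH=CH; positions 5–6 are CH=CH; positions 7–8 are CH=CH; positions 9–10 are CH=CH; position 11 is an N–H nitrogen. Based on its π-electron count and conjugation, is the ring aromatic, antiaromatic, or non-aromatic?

Antiaromatic

Check conjugation: the double-bond atoms are sp², each contributing one p electron; the pyrrole-type nitrogen donates its lone pair from the p orbital — every position has a p orbital, so the cyclic π system is continuous.
Counting π electrons: 5 × 2 = 10 from the double-bond units + 2 from the NH atom = 12.
A 4n π count (12, n = 3) in a planar conjugated ring means antiaromatic.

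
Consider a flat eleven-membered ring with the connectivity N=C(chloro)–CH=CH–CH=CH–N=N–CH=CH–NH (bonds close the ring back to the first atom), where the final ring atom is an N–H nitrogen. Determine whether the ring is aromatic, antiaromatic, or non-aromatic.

Antiaromatic

The p orbitals form a continuous loop: every atom in a ring double bond is sp² and brings one electron to the p orbital; each sp² =N– keeps its lone pair in-plane and puts one electron into the π system; the pyrrole-type nitrogen donates its lone pair from the p orbital. The ring is fully conjugated.
Tallying contributions gives 5 × 2 = 10 from the double-bond units + 2 from the NH atom = 12.
A 4n π count (12, n = 3) in a planar conjugated ring means antiaromatic.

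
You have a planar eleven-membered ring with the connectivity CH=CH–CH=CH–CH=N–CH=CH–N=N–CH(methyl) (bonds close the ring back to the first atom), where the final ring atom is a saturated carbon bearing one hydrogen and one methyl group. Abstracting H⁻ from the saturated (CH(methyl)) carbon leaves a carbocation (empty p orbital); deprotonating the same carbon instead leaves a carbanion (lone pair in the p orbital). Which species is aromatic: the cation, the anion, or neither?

In both ions every ring atom is sp² and contributes a p orbital, so both rings are fully conjugated.
Cation: 5 × 2 + 0 = 10 π electrons → 4(2)+2, aromatic.
Anion: 5 × 2 + 2 = 12 π electrons → 4(3), antiaromatic.

The cation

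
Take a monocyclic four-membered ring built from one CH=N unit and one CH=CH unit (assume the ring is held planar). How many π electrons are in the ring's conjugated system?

All ring atoms are sp² and supply a p orbital to the ring (each doubly-bonded ring atom is sp² with one p-orbital electron; the doubly-bonded nitrogens are pyridine-type — their lone pairs lie in the ring plane, leaving one electron in the p orbital); the conjugation is uninterrupted.
Counting π electrons: 2 × 2 = 4 from the 2 double-bond units.

4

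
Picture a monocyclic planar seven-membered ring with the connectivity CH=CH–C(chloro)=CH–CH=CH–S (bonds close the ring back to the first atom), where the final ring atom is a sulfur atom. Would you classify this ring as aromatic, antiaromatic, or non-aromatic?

Check conjugation: every atom in a ring double bond is sp² and brings one electron to the p orbital; the sulfur donates one lone pair from its p orbital — every position has a p orbital, so the cyclic π system is continuous.
Tallying contributions gives 3 × 2 = 6 from the double-bond units + 2 from the S atom = 8.
A 4n π count (8, n = 2) in a planar conjugated ring means antiaromatic.

Antiaromatic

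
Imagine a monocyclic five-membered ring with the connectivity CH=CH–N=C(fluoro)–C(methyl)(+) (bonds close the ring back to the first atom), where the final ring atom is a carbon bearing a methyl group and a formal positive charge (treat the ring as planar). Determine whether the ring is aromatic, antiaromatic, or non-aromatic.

All ring atoms are sp² and supply a p orbital to the ring (every atom in a ring double bond is sp² and brings one electron to the p orbital; each sp² =N– keeps its lone pair in-plane and puts one electron into the π system; the carbocation has an empty p orbital); the conjugation is uninterrupted.
Counting π electrons: 2 × 2 = 4 from the double-bond units + 0 from the C(methyl)(+) atom = 4.
A 4n π count (4, n = 1) in a planar conjugated ring means antiaromatic.

Antiaromatic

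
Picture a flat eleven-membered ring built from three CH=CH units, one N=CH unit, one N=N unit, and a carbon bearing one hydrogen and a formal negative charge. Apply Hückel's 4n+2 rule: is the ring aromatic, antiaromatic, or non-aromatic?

Every ring atom contributes a p orbital perpendicular to the ring (each doubly-bonded ring atom is sp² with one p-orbital electron; each sp² =N– keeps its lone pair in-plane and puts one electron into the π system; the carbanion's lone pair occupies the p orbital), so the π system is cyclic and fully conjugated.
π-electron count: 5 × 2 = 10 from the double-bond units + 2 from the CH(-) atom = 12.
12 = 4(3); a planar, fully conjugated 4n system is antiaromatic.

Antiaromatic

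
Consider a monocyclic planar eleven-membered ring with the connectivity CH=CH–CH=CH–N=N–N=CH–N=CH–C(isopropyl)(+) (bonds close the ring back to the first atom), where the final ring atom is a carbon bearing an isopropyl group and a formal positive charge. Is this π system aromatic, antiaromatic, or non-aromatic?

Check conjugation: each doubly-bonded ring atom is sp² with one p-orbital electron; each =N– nitrogen is pyridine-type (lone pair in the sp² plane, one electron in the p orbital); the carbocation has an empty p orbital — every position has a p orbital, so the cyclic π system is continuous.
π-electron count: 5 × 2 = 10 from the double-bond units + 0 from the C(isopropyl)(+) atom = 10.
10 = 4(2) + 2, which satisfies Hückel's 4n+2 rule.

Aromatic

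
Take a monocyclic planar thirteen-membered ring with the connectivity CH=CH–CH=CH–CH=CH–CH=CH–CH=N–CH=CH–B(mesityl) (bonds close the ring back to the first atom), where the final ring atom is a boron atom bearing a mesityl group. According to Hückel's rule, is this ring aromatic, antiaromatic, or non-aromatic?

Check conjugation: the double-bond atoms are sp², each contributing one p electron; each =N– nitrogen is pyridine-type (lone pair in the sp² plane, one electron in the p orbital); the boron has an empty p orbital — every position has a p orbital, so the cyclic π system is continuous.
Tallying contributions gives 6 × 2 = 12 from the double-bond units + 0 from the B(mesityl) atom = 12.
A 4n π count (12, n = 3) in a planar conjugated ring means antiaromatic.

Antiaromatic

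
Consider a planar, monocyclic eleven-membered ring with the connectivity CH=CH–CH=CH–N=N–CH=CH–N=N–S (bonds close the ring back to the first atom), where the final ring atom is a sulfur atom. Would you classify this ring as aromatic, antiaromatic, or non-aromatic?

Antiaromatic

Check conjugation: each doubly-bonded ring atom is sp² with one p-orbital electron; each =N– nitrogen is pyridine-type (lone pair in the sp² plane, one electron in the p orbital); the sulfur donates one lone pair from its p orbital — every position has a p orbital, so the cyclic π system is continuous.
Tallying contributions gives 5 × 2 = 10 from the double-bond units + 2 from the S atom = 12.
12 = 4(3); a planar, fully conjugated 4n system is antiaromatic.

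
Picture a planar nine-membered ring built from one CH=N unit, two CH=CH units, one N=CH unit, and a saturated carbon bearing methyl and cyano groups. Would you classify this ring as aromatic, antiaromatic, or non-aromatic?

Non-aromatic

The C(methyl)(cyano) position has four σ bonds — that saturated carbon is sp³ and has no p orbital in the ring π system — so the cyclic conjugation is interrupted.
Hückel's rule only applies to fully conjugated rings, so this one is simply non-aromatic.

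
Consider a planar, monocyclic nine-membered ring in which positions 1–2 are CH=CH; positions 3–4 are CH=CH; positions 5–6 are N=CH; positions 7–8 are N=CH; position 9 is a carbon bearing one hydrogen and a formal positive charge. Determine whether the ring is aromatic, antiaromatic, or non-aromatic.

Antiaromatic

All ring atoms are sp² and supply a p orbital to the ring (each doubly-bonded ring atom is sp² with one p-orbital electron; the doubly-bonded nitrogens are pyridine-type — their lone pairs lie in the ring plane, leaving one electron in the p orbital; the carbocation has an empty p orbital); the conjugation is uninterrupted.
Counting π electrons: 4 × 2 = 8 from the double-bond units + 0 from the CH(+) atom = 8.
A 4n π count (8, n = 2) in a planar conjugated ring means antiaromatic.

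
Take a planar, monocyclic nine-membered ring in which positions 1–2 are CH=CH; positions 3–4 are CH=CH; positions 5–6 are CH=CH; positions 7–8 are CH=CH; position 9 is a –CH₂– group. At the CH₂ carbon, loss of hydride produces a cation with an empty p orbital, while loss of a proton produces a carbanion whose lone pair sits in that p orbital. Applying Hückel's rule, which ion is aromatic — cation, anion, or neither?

Both ions have a continuous loop of p orbitals — each ring atom is sp².
Cation: 4 × 2 + 0 = 8 π electrons → 4(2), antiaromatic.
Anion: 4 × 2 + 2 = 10 π electrons → 4(2)+2, aromatic.

The anion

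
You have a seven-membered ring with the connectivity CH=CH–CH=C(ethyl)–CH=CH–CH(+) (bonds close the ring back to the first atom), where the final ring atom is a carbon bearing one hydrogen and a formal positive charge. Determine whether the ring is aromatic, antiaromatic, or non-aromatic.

The p orbitals form a continuous loop: the double-bond atoms are sp², each contributing one p electron; the carbocation has an empty p orbital. The ring is fully conjugated.
π-electron count: 3 × 2 = 6 from the double-bond units + 0 from the CH(+) atom = 6.
6 = 4(1) + 2, which satisfies Hückel's 4n+2 rule.

Aromatic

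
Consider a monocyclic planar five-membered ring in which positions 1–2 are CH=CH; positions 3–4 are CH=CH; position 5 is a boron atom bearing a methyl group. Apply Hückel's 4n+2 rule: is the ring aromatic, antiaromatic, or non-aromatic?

The p orbitals form a continuous loop: every atom in a ring double bond is sp² and brings one electron to the p orbital; the boron has an empty p orbital. The ring is fully conjugated.
π-electron count: 2 × 2 = 4 from the double-bond units + 0 from the B(methyl) atom = 4.
4 = 4(1); a planar, fully conjugated 4n system is antiaromatic.

Antiaromatic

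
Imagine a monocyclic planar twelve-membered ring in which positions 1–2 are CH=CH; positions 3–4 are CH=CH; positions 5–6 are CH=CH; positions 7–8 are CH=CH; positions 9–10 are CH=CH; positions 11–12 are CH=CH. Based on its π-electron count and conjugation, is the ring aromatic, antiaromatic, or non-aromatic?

Antiaromatic

Check conjugation: every atom in a ring double bond is sp² and brings one electron to the p orbital — every position has a p orbital, so the cyclic π system is continuous.
π-electron count: 6 × 2 = 12 from the 6 double-bond units.
12 is a 4n count (n = 3), so the planar conjugated ring is antiaromatic.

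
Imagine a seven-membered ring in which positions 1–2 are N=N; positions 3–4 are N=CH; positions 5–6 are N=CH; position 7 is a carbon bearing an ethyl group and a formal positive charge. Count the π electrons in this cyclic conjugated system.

Every ring atom contributes a p orbital perpendicular to the ring (the double-bond atoms are sp², each contributing one p electron; each sp² =N– keeps its lone pair in-plane and puts one electron into the π system; the carbocation has an empty p orbital), so the π system is cyclic and fully conjugated.
Counting π electrons: 3 × 2 = 6 from the double-bond units + 0 from the C(ethyl)(+) atom = 6.

6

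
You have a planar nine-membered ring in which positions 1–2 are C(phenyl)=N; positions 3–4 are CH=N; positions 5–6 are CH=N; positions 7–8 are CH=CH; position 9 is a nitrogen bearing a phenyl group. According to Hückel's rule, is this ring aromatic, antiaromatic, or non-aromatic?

The p orbitals form a continuous loop: the double-bond atoms are sp², each contributing one p electron; the doubly-bonded nitrogens are pyridine-type — their lone pairs lie in the ring plane, leaving one electron in the p orbital; the pyrrole-type nitrogen donates its lone pair from the p orbital. The ring is fully conjugated.
Counting π electrons: 4 × 2 = 8 from the double-bond units + 2 from the N(phenyl) atom = 10.
That gives a 4n+2 count (10, n = 2).

Aromatic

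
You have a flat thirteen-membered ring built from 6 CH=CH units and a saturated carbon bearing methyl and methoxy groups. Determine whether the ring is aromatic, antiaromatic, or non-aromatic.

Non-aromatic

The C(methyl)(methoxy) position has four σ bonds — that saturated carbon is sp³ and has no p orbital in the ring π system — so the cyclic conjugation is interrupted.
Broken conjugation rules out both aromaticity and antiaromaticity.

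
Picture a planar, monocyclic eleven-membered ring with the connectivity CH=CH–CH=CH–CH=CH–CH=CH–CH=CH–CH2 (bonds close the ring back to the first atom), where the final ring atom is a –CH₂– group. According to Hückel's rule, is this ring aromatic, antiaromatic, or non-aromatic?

The CH2 position has four σ bonds — the tetrahedral CH₂ carbon is sp³ and has no p orbital in the ring π system — so the cyclic conjugation is interrupted.
Broken conjugation rules out both aromaticity and antiaromaticity.

Non-aromatic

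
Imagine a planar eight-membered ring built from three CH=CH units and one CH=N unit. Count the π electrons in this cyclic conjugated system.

8

The p orbitals form a continuous loop: every atom in a ring double bond is sp² and brings one electron to the p orbital; the doubly-bonded nitrogens are pyridine-type — their lone pairs lie in the ring plane, leaving one electron in the p orbital. The ring is fully conjugated.
Adding the contributions, 4 × 2 = 8 from the 4 double-bond units.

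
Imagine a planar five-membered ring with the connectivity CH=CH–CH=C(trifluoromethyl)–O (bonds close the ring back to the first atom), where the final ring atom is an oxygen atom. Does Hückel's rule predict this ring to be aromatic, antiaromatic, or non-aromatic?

The p orbitals form a continuous loop: the double-bond atoms are sp², each contributing one p electron; the oxygen donates one lone pair from its p orbital. The ring is fully conjugated.
Adding the contributions, 2 × 2 = 4 from the double-bond units + 2 from the O atom = 6.
6 = 4(1) + 2, which satisfies Hückel's 4n+2 rule.

Aromatic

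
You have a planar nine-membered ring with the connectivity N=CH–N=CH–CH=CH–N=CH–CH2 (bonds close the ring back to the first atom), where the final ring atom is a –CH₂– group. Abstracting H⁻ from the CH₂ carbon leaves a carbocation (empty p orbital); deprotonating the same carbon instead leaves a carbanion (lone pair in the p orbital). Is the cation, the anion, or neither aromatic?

The anion

In either ion the ring is fully conjugated: every atom, including the new sp² carbon, supplies a p orbital.
Cation: 4 × 2 + 0 = 8 π electrons → 4(2), antiaromatic.
Anion: 4 × 2 + 2 = 10 π electrons → 4(2)+2, aromatic.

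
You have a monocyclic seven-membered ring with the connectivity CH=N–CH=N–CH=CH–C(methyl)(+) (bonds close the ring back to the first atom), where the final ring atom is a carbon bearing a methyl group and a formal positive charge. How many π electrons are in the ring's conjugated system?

Every ring atom contributes a p orbital perpendicular to the ring (each doubly-bonded ring atom is sp² with one p-orbital electron; each sp² =N– keeps its lone pair in-plane and puts one electron into the π system; the carbocation has an empty p orbital), so the π system is cyclic and fully conjugated.
Counting π electrons: 3 × 2 = 6 from the double-bond units + 0 from the C(methyl)(+) atom = 6.

6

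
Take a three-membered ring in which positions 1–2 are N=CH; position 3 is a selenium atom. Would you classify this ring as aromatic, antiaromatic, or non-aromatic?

Every ring atom contributes a p orbital perpendicular to the ring (the double-bond atoms are sp², each contributing one p electron; each sp² =N– keeps its lone pair in-plane and puts one electron into the π system; the selenium donates one lone pair from its p orbital), so the π system is cyclic and fully conjugated.
Adding the contributions, 1 × 2 = 2 from the double-bond unit + 2 from the Se atom = 4.
4 is a 4n count (n = 1), so the planar conjugated ring is antiaromatic.

Antiaromatic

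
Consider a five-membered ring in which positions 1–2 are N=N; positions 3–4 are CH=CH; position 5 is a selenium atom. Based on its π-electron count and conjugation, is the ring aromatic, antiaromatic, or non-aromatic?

The p orbitals form a continuous loop: every atom in a ring double bond is sp² and brings one electron to the p orbital; each =N– nitrogen is pyridine-type (lone pair in the sp² plane, one electron in the p orbital); the selenium donates one lone pair from its p orbital. The ring is fully conjugated.
π-electron count: 2 × 2 = 4 from the double-bond units + 2 from the Se atom = 6.
Since 6 = 4·1 + 2, the ring meets the 4n+2 criterion.

Aromatic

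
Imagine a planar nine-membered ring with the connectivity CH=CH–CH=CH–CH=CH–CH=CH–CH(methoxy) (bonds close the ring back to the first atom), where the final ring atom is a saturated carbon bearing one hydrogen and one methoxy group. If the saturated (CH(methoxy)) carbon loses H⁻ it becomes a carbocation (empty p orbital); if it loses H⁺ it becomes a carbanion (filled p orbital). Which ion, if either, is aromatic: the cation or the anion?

In either ion the ring is fully conjugated: every atom, including the new sp² carbon, supplies a p orbital.
Cation: 4 × 2 + 0 = 8 π electrons → 4(2), antiaromatic.
Anion: 4 × 2 + 2 = 10 π electrons → 4(2)+2, aromatic.

The anion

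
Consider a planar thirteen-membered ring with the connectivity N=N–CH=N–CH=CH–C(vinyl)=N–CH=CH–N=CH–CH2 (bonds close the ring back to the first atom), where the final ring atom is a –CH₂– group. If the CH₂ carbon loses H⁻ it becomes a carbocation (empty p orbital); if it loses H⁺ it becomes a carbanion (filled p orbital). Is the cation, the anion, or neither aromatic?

The anion

Both ions have a continuous loop of p orbitals — each ring atom is sp².
Cation: 6 × 2 + 0 = 12 π electrons → 4(3), antiaromatic.
Anion: 6 × 2 + 2 = 14 π electrons → 4(3)+2, aromatic.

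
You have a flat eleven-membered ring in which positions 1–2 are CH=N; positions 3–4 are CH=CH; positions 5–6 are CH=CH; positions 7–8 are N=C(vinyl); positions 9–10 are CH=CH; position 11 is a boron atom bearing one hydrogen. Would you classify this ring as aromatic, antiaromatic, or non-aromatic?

Check conjugation: the double-bond atoms are sp², each contributing one p electron; each sp² =N– keeps its lone pair in-plane and puts one electron into the π system; the boron has an empty p orbital — every position has a p orbital, so the cyclic π system is continuous.
Tallying contributions gives 5 × 2 = 10 from the double-bond units + 0 from the BH atom = 10.
With 10 π electrons (n = 2), the Hückel 4n+2 condition holds.

Aromatic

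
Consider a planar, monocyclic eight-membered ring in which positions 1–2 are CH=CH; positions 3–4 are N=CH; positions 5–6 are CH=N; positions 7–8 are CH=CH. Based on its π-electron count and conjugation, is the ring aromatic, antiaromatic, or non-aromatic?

Every ring atom contributes a p orbital perpendicular to the ring (the double-bond atoms are sp², each contributing one p electron; each sp² =N– keeps its lone pair in-plane and puts one electron into the π system), so the π system is cyclic and fully conjugated.
Counting π electrons: 4 × 2 = 8 from the 4 double-bond units.
8 = 4(2); a planar, fully conjugated 4n system is antiaromatic.

Antiaromatic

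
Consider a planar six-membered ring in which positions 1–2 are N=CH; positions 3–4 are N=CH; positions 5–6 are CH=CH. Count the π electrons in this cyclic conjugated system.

6

Every ring atom contributes a p orbital perpendicular to the ring (each doubly-bonded ring atom is sp² with one p-orbital electron; each =N– nitrogen is pyridine-type (lone pair in the sp² plane, one electron in the p orbital)), so the π system is cyclic and fully conjugated.
Adding the contributions, 3 × 2 = 6 from the 3 double-bond units.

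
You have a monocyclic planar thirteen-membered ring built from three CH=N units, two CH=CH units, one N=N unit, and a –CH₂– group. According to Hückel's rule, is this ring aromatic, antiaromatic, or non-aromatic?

Because the tetrahedral CH₂ carbon is sp³ and has no p orbital in the ring π system at the CH2 position, the π system cannot extend all the way around the ring.
Without a continuous loop of overlapping p orbitals the Hückel electron count never comes into play.

Non-aromatic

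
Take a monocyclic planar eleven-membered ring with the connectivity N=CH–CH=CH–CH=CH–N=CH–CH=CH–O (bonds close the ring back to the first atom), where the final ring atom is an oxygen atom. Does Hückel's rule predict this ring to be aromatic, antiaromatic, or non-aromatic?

Check conjugation: every atom in a ring double bond is sp² and brings one electron to the p orbital; each sp² =N– keeps its lone pair in-plane and puts one electron into the π system; the oxygen donates one lone pair from its p orbital — every position has a p orbital, so the cyclic π system is continuous.
Adding the contributions, 5 × 2 = 10 from the double-bond units + 2 from the O atom = 12.
12 = 4(3); a planar, fully conjugated 4n system is antiaromatic.

Antiaromatic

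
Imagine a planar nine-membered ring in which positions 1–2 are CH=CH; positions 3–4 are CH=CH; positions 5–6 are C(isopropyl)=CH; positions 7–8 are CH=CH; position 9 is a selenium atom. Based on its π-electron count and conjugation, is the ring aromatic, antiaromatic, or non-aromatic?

Aromatic

All ring atoms are sp² and supply a p orbital to the ring (the double-bond atoms are sp², each contributing one p electron; the selenium donates one lone pair from its p orbital); the conjugation is uninterrupted.
Counting π electrons: 4 × 2 = 8 from the double-bond units + 2 from the Se atom = 10.
With 10 π electrons (n = 2), the Hückel 4n+2 condition holds.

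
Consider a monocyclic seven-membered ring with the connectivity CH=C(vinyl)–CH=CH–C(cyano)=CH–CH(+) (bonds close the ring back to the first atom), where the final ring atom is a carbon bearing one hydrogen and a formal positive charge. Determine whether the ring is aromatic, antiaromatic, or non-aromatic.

Aromatic

All ring atoms are sp² and supply a p orbital to the ring (each doubly-bonded ring atom is sp² with one p-orbital electron; the carbocation has an empty p orbital); the conjugation is uninterrupted.
π-electron count: 3 × 2 = 6 from the double-bond units + 0 from the CH(+) atom = 6.
6 = 4(1) + 2, which satisfies Hückel's 4n+2 rule.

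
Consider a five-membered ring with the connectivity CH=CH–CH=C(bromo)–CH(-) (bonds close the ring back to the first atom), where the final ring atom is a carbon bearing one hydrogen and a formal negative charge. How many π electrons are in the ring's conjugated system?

6

Check conjugation: the double-bond atoms are sp², each contributing one p electron; the carbanion's lone pair occupies the p orbital — every position has a p orbital, so the cyclic π system is continuous.
Counting π electrons: 2 × 2 = 4 from the double-bond units + 2 from the CH(-) atom = 6.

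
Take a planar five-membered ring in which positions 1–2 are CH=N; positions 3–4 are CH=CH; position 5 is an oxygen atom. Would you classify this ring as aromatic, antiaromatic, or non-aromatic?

All ring atoms are sp² and supply a p orbital to the ring (every atom in a ring double bond is sp² and brings one electron to the p orbital; the doubly-bonded nitrogens are pyridine-type — their lone pairs lie in the ring plane, leaving one electron in the p orbital; the oxygen donates one lone pair from its p orbital); the conjugation is uninterrupted.
Adding the contributions, 2 × 2 = 4 from the double-bond units + 2 from the O atom = 6.
That gives a 4n+2 count (6, n = 1).

Aromatic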